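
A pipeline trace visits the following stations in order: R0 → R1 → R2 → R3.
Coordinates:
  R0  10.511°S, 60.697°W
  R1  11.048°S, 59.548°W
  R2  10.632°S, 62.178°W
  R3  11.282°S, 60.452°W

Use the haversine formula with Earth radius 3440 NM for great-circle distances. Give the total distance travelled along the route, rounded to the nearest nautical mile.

Leg distances:
R0→R1: 75.0 NM  (cumulative 75.0 NM)
R1→R2: 157.1 NM  (cumulative 232.1 NM)
R2→R3: 109.0 NM  (cumulative 341.1 NM)
Total route length ≈ 341 NM.

341 NM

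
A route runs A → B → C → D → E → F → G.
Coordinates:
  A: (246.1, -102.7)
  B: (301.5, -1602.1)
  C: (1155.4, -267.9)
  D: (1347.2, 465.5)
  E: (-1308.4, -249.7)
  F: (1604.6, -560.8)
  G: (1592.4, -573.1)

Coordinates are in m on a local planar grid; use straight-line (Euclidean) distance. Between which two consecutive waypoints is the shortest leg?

F–G

Leg distances:
A→B: 1500.4 m
B→C: 1584.1 m
C→D: 758.1 m
D→E: 2750.2 m
E→F: 2929.6 m
F→G: 17.3 m
The shortest leg is F–G at 17.3 m.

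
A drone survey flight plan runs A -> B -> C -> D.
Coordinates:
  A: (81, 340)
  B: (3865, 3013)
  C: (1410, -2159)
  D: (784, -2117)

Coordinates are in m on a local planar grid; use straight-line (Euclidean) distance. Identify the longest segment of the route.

Leg distances:
A→B: 4632.9 m
B→C: 5725.1 m
C→D: 627.4 m
The longest leg is B–C at 5725.1 m.

B–C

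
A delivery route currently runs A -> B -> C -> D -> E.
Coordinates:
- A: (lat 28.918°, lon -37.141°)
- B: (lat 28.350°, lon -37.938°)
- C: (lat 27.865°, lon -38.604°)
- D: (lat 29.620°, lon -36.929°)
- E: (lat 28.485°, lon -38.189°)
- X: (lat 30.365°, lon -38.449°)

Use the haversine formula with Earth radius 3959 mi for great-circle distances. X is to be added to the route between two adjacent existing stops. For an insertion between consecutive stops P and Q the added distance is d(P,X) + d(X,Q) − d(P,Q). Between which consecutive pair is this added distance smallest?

between C and D

Added distance for inserting X between each consecutive pair:
A–B: 207.5 mi
B–C: 263.0 mi
C–D: 119.4 mi
D–E: 126.1 mi
Smallest added distance is 119.4 mi, inserting between C and D.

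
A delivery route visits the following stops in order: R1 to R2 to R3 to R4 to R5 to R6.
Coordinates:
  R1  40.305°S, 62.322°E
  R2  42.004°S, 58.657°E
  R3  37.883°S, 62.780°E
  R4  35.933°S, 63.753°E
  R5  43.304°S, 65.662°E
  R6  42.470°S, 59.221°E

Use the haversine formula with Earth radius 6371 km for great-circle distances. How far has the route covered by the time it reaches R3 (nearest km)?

Leg distances:
R1→R2: 360.3 km  (cumulative 360.3 km)
R2→R3: 577.4 km  (cumulative 937.6 km)
Cumulative distance at R3 ≈ 938 km.

938 km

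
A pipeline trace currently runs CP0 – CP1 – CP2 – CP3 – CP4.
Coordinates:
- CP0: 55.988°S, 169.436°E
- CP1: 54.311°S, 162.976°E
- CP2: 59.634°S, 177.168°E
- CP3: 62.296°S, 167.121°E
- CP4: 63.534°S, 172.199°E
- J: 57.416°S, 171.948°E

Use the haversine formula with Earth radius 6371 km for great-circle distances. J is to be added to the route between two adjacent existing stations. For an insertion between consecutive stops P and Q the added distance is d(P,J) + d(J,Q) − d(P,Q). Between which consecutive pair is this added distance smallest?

Added distance for inserting J between each consecutive pair:
CP0–CP1: 427.1 km
CP1–CP2: 6.8 km
CP2–CP3: 379.2 km
CP3–CP4: 994.4 km
Smallest added distance is 6.8 km, inserting between CP1 and CP2.

between CP1 and CP2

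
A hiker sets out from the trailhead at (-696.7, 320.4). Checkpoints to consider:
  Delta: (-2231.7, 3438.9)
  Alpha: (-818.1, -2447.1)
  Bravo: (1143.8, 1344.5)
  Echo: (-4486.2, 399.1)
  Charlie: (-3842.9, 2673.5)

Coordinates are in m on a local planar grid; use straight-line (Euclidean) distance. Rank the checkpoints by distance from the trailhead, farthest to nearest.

Distances from the trailhead:
Charlie (-3842.9, 2673.5): 3928.8 m
Echo (-4486.2, 399.1): 3790.3 m
Delta (-2231.7, 3438.9): 3475.8 m
Alpha (-818.1, -2447.1): 2770.2 m
Bravo (1143.8, 1344.5): 2106.2 m

Charlie, Echo, Delta, Alpha, Bravo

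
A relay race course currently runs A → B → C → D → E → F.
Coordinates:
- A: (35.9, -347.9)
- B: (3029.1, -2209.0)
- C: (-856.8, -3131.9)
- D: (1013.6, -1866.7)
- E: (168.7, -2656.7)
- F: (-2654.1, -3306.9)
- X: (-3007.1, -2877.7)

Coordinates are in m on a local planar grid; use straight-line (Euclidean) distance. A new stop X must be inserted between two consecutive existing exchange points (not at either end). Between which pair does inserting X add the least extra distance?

between E and F

Added distance for inserting X between each consecutive pair:
A–B: 6505.7 m
B–C: 4244.4 m
C–D: 4053.0 m
D–E: 6172.6 m
E–F: 842.5 m
Smallest added distance is 842.5 m, inserting between E and F.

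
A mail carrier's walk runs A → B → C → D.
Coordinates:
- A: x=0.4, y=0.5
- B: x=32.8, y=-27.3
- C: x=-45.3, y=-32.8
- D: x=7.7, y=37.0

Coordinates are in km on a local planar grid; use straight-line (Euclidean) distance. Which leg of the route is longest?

C–D

Leg distances:
A→B: 42.7 km
B→C: 78.3 km
C→D: 87.6 km
The longest leg is C–D at 87.6 km.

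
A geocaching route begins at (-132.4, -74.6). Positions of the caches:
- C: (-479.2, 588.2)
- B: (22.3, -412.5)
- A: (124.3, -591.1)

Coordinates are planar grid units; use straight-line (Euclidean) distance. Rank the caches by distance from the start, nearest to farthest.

Distance from the start at (-132.4, -74.6) to each:
B (22.3, -412.5): 371.6
A (124.3, -591.1): 576.8
C (-479.2, 588.2): 748.0

B, A, C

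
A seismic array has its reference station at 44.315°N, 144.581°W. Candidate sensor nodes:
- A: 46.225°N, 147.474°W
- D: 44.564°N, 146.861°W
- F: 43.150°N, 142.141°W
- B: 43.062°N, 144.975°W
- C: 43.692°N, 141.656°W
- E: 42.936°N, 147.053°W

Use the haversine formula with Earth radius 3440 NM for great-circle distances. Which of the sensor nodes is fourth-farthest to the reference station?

Distances from the reference station (44.315°N, 144.581°W):
A: 167.6 NM
E: 135.6 NM
C: 131.7 NM
F: 126.9 NM
D: 98.9 NM
B: 77.1 NM
The fourth-farthest is F at 126.9 NM.

F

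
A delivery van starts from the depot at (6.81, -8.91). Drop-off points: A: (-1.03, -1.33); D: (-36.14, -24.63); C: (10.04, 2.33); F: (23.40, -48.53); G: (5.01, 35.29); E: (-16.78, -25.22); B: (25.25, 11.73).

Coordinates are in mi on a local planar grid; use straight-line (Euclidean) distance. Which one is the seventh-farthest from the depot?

A

Distances from the depot ((6.81, -8.91)):
D: 45.7 mi
G: 44.2 mi
F: 43.0 mi
E: 28.7 mi
B: 27.7 mi
C: 11.7 mi
A: 10.9 mi
The seventh-farthest is A at 10.9 mi.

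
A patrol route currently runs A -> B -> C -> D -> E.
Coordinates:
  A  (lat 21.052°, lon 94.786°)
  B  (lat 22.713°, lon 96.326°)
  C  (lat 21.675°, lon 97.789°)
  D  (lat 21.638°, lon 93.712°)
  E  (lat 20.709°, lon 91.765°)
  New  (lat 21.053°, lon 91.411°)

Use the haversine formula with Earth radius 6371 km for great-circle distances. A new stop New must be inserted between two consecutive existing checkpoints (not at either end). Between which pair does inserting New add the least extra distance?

between D and E

Added distance for inserting New between each consecutive pair:
A–B: 646.2 km
B–C: 1013.9 km
C–D: 489.7 km
D–E: 73.3 km
Smallest added distance is 73.3 km, inserting between D and E.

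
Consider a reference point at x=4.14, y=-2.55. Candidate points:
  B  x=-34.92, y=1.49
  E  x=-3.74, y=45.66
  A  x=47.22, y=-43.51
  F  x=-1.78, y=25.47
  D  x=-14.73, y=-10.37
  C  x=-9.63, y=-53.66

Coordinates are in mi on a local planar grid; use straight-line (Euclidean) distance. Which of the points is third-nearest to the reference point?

Distance to each, sorted:
D: 20.4 mi
F: 28.6 mi
B: 39.3 mi
E: 48.8 mi
C: 52.9 mi
A: 59.4 mi
The third-nearest is B at 39.3 mi.

B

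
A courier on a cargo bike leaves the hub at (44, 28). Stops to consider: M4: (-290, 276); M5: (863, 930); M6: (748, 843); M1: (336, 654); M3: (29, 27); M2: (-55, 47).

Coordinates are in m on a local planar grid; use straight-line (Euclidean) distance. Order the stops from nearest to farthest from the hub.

M3, M2, M4, M1, M6, M5

Distance from the hub at (44, 28) to each:
M3 (29, 27): 15.0 m
M2 (-55, 47): 100.8 m
M4 (-290, 276): 416.0 m
M1 (336, 654): 690.8 m
M6 (748, 843): 1077.0 m
M5 (863, 930): 1218.3 m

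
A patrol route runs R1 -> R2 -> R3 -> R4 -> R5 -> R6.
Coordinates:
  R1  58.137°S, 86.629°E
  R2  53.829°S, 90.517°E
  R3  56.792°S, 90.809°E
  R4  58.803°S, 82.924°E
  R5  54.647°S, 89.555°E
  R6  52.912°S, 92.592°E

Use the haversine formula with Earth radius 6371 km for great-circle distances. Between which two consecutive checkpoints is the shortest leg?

Leg distances:
R1→R2: 536.4 km
R2→R3: 330.0 km
R3→R4: 517.6 km
R4→R5: 613.6 km
R5→R6: 277.5 km
The shortest leg is R5–R6 at 277.5 km.

R5–R6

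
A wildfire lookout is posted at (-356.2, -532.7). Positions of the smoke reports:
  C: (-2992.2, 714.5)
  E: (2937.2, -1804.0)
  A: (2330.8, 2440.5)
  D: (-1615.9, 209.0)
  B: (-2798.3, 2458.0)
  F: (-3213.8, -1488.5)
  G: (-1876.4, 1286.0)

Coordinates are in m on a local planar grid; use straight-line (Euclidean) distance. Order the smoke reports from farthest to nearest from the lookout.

A, B, E, F, C, G, D

Computing each straight-line distance from (-356.2, -532.7):
A (2330.8, 2440.5): 4007.5 m
B (-2798.3, 2458.0): 3861.1 m
E (2937.2, -1804.0): 3530.3 m
F (-3213.8, -1488.5): 3013.2 m
C (-2992.2, 714.5): 2916.2 m
G (-1876.4, 1286.0): 2370.4 m
D (-1615.9, 209.0): 1461.8 m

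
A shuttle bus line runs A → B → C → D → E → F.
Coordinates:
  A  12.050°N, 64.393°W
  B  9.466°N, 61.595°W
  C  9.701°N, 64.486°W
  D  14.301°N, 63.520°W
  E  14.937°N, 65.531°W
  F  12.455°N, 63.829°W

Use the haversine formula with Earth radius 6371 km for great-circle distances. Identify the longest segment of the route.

Leg distances:
A→B: 419.5 km
B→C: 318.1 km
C→D: 522.2 km
D→E: 227.6 km
E→F: 331.6 km
The longest leg is C–D at 522.2 km.

C–D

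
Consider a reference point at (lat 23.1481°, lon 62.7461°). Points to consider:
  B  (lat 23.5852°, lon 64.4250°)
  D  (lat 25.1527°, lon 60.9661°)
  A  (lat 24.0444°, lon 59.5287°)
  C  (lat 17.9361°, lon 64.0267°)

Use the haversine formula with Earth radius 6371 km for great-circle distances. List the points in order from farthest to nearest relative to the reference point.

Computing each great-circle distance from (lat 23.1481°, lon 62.7461°):
C (lat 17.9361°, lon 64.0267°): 594.7 km
A (lat 24.0444°, lon 59.5287°): 342.6 km
D (lat 25.1527°, lon 60.9661°): 286.9 km
B (lat 23.5852°, lon 64.4250°): 178.1 km

C, A, D, B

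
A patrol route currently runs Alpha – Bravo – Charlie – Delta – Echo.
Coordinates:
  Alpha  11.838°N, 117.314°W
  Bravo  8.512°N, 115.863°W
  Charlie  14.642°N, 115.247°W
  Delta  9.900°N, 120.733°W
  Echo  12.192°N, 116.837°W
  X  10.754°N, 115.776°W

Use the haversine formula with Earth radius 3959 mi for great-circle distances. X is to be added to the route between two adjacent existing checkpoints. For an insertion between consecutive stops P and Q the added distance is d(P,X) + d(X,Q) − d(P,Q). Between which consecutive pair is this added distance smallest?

between Bravo and Charlie

Added distance for inserting X between each consecutive pair:
Alpha–Bravo: 33.3 mi
Bravo–Charlie: 0.4 mi
Charlie–Delta: 118.7 mi
Delta–Echo: 156.7 mi
Smallest added distance is 0.4 mi, inserting between Bravo and Charlie.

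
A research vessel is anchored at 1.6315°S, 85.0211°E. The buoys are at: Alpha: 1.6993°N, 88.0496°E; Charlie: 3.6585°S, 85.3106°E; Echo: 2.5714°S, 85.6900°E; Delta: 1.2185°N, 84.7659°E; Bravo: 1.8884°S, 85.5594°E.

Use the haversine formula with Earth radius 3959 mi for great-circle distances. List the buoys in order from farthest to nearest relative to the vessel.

Distances from the vessel:
Alpha 1.6993°N, 88.0496°E: 311.0 mi
Delta 1.2185°N, 84.7659°E: 197.7 mi
Charlie 3.6585°S, 85.3106°E: 141.5 mi
Echo 2.5714°S, 85.6900°E: 79.7 mi
Bravo 1.8884°S, 85.5594°E: 41.2 mi

Alpha, Delta, Charlie, Echo, Bravo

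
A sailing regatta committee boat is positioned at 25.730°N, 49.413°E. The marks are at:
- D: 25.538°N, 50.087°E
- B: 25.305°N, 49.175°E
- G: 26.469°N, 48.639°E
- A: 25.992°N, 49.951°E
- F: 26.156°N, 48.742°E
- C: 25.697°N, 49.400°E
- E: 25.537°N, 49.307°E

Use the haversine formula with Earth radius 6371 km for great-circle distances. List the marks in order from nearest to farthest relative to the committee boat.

C, E, B, A, D, F, G

Distances from the committee boat:
C 25.697°N, 49.400°E: 3.9 km
E 25.537°N, 49.307°E: 23.9 km
B 25.305°N, 49.175°E: 52.9 km
A 25.992°N, 49.951°E: 61.2 km
D 25.538°N, 50.087°E: 70.9 km
F 26.156°N, 48.742°E: 82.1 km
G 26.469°N, 48.639°E: 112.8 km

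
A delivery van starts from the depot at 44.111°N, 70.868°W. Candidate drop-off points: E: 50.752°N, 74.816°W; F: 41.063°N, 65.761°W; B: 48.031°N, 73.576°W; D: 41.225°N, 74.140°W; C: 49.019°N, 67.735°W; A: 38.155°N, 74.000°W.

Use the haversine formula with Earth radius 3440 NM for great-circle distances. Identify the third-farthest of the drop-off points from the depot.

C

Distances from the depot (44.111°N, 70.868°W):
E: 429.6 NM
A: 384.5 NM
C: 321.7 NM
F: 290.5 NM
B: 260.9 NM
D: 225.5 NM
The third-farthest is C at 321.7 NM.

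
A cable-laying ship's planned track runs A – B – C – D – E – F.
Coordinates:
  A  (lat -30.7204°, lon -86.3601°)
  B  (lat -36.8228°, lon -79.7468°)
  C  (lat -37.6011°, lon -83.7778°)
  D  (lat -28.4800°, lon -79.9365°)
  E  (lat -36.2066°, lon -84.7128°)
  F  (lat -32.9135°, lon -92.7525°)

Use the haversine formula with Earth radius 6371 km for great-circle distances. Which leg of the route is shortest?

B–C

Leg distances:
A→B: 912.8 km
B→C: 367.3 km
C→D: 1075.3 km
D→E: 968.9 km
E→F: 821.9 km
The shortest leg is B–C at 367.3 km.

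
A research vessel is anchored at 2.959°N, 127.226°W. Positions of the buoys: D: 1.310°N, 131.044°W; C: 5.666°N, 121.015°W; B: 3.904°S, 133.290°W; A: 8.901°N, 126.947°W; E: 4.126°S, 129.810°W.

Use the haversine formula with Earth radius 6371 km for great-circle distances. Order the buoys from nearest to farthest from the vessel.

D, A, C, E, B

Distances from the vessel:
D 1.310°N, 131.044°W: 462.2 km
A 8.901°N, 126.947°W: 661.4 km
C 5.666°N, 121.015°W: 751.5 km
E 4.126°S, 129.810°W: 838.5 km
B 3.904°S, 133.290°W: 1018.1 km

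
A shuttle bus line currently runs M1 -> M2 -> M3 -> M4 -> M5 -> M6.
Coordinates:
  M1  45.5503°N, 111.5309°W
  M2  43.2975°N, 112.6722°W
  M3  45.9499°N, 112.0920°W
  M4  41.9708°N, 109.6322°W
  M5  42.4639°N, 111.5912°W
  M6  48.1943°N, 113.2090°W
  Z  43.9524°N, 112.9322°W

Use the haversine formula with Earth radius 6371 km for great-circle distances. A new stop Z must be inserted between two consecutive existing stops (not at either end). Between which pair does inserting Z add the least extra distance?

Added distance for inserting Z between each consecutive pair:
M1–M2: 18.7 km
M2–M3: 9.0 km
M3–M4: 94.8 km
M4–M5: 374.9 km
M5–M6: 20.6 km
Smallest added distance is 9.0 km, inserting between M2 and M3.

between M2 and M3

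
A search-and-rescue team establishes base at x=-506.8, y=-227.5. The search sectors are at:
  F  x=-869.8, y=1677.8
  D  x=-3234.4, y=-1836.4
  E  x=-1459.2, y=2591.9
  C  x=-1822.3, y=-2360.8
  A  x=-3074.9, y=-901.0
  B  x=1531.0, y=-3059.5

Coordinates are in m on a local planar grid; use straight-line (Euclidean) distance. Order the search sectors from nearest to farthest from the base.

Computing each straight-line distance from x=-506.8, y=-227.5:
F x=-869.8, y=1677.8: 1939.6 m
C x=-1822.3, y=-2360.8: 2506.3 m
A x=-3074.9, y=-901.0: 2654.9 m
E x=-1459.2, y=2591.9: 2975.9 m
D x=-3234.4, y=-1836.4: 3166.8 m
B x=1531.0, y=-3059.5: 3489.0 m

F, C, A, E, D, B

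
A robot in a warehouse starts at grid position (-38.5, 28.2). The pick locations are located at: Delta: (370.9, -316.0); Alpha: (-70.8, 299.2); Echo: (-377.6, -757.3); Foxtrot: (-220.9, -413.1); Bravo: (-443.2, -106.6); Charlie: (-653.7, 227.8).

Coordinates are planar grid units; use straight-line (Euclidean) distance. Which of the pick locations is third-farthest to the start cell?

Delta

Distance to each, sorted:
Echo: 855.6
Charlie: 646.8
Delta: 534.9
Foxtrot: 477.5
Bravo: 426.6
Alpha: 272.9
The third-farthest is Delta at 534.9.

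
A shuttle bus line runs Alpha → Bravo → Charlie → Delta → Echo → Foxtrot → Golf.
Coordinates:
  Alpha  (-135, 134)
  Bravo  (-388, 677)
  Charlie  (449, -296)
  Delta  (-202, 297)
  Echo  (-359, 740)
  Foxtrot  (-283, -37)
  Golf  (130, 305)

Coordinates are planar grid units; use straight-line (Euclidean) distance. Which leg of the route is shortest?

Leg distances:
Alpha→Bravo: 599.0
Bravo→Charlie: 1283.5
Charlie→Delta: 880.6
Delta→Echo: 470.0
Echo→Foxtrot: 780.7
Foxtrot→Golf: 536.2
The shortest leg is Delta–Echo at 470.0.

Delta–Echo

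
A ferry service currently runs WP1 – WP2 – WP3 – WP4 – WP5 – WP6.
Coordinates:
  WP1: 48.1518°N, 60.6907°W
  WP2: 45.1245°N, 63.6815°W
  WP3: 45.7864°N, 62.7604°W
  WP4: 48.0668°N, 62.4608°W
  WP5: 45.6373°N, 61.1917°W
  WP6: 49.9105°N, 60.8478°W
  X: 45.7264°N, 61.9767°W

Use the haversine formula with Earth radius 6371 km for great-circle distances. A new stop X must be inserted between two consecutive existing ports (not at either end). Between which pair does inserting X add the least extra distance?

Added distance for inserting X between each consecutive pair:
WP1–WP2: 29.1 km
WP2–WP3: 107.2 km
WP3–WP4: 69.4 km
WP4–WP5: 37.8 km
WP5–WP6: 58.7 km
Smallest added distance is 29.1 km, inserting between WP1 and WP2.

between WP1 and WP2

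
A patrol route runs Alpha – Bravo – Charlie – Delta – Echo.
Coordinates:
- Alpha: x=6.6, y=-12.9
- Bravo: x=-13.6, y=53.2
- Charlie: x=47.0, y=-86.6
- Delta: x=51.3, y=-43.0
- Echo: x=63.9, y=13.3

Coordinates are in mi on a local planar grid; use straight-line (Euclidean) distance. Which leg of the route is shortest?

Charlie–Delta

Leg distances:
Alpha→Bravo: 69.1 mi
Bravo→Charlie: 152.4 mi
Charlie→Delta: 43.8 mi
Delta→Echo: 57.7 mi
The shortest leg is Charlie–Delta at 43.8 mi.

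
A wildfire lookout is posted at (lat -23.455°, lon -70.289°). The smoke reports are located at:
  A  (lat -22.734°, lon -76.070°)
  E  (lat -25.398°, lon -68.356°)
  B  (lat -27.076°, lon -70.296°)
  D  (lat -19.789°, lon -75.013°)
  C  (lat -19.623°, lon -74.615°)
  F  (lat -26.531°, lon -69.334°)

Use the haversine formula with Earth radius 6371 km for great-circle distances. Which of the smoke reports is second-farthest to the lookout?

Distances from the lookout ((lat -23.455°, lon -70.289°)):
D: 636.0 km
C: 617.8 km
A: 596.7 km
B: 402.6 km
F: 355.3 km
E: 291.5 km
The second-farthest is C at 617.8 km.

C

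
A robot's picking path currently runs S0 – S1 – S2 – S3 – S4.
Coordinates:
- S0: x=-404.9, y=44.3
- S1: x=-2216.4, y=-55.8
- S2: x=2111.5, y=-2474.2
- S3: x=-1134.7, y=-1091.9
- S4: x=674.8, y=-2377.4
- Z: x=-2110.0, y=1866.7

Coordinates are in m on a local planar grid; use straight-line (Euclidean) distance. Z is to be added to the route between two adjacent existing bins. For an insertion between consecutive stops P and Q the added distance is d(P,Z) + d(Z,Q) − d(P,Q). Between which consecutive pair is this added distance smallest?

Added distance for inserting Z between each consecutive pair:
S0–S1: 2606.9 m
S1–S2: 3022.8 m
S2–S3: 5642.1 m
S3–S4: 5971.7 m
Smallest added distance is 2606.9 m, inserting between S0 and S1.

between S0 and S1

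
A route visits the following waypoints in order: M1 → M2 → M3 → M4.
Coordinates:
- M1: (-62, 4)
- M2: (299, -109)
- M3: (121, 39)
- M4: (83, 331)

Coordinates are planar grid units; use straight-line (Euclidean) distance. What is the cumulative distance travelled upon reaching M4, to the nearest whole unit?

Leg distances:
M1→M2: 378.3  (cumulative 378.3)
M2→M3: 231.5  (cumulative 609.8)
M3→M4: 294.5  (cumulative 904.2)
Cumulative distance at M4 ≈ 904.

904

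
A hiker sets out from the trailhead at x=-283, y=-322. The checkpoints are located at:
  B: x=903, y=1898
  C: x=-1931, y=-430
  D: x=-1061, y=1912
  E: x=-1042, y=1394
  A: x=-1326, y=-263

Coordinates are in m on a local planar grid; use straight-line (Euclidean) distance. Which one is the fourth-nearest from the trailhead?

D

Distance to each, sorted:
A: 1044.7 m
C: 1651.5 m
E: 1876.4 m
D: 2365.6 m
B: 2516.9 m
The fourth-nearest is D at 2365.6 m.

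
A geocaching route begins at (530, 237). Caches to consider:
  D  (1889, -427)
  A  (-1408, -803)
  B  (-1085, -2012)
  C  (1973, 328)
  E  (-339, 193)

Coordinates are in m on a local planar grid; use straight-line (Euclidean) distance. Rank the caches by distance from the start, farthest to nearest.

B, A, D, C, E

Computing each straight-line distance from (530, 237):
B (-1085, -2012): 2768.8 m
A (-1408, -803): 2199.4 m
D (1889, -427): 1512.5 m
C (1973, 328): 1445.9 m
E (-339, 193): 870.1 m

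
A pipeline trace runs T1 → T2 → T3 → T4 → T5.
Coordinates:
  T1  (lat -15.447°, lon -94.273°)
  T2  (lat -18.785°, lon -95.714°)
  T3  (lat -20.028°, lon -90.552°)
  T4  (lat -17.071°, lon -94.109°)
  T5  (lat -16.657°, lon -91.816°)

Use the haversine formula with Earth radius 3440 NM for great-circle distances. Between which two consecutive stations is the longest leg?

Leg distances:
T1→T2: 216.8 NM
T2→T3: 301.7 NM
T3→T4: 269.3 NM
T4→T5: 134.1 NM
The longest leg is T2–T3 at 301.7 NM.

T2–T3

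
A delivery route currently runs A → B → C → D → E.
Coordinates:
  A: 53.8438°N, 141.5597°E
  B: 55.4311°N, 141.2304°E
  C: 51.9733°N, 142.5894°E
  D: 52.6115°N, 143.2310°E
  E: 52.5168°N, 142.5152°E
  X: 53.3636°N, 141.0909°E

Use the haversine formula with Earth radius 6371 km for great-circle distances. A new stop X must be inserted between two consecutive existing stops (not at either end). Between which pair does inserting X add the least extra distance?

Added distance for inserting X between each consecutive pair:
A–B: 114.0 km
B–C: 20.0 km
C–D: 267.2 km
D–E: 250.4 km
Smallest added distance is 20.0 km, inserting between B and C.

between B and C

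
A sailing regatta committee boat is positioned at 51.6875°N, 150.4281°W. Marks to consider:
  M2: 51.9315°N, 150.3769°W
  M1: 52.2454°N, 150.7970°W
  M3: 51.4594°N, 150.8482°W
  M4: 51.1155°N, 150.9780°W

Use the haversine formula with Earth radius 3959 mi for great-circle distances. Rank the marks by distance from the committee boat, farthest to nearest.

Computing each great-circle distance from 51.6875°N, 150.4281°W:
M4 51.1155°N, 150.9780°W: 46.1 mi
M1 52.2454°N, 150.7970°W: 41.6 mi
M3 51.4594°N, 150.8482°W: 24.0 mi
M2 51.9315°N, 150.3769°W: 17.0 mi

M4, M1, M3, M2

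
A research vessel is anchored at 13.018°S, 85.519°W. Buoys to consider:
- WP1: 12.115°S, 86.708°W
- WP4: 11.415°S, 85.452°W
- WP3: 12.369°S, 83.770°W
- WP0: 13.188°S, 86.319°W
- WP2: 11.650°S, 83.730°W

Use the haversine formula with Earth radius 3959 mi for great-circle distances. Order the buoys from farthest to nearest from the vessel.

Distance from the vessel at 13.018°S, 85.519°W to each:
WP2 11.650°S, 83.730°W: 153.4 mi
WP3 12.369°S, 83.770°W: 126.1 mi
WP4 11.415°S, 85.452°W: 110.9 mi
WP1 12.115°S, 86.708°W: 101.6 mi
WP0 13.188°S, 86.319°W: 55.1 mi

WP2, WP3, WP4, WP1, WP0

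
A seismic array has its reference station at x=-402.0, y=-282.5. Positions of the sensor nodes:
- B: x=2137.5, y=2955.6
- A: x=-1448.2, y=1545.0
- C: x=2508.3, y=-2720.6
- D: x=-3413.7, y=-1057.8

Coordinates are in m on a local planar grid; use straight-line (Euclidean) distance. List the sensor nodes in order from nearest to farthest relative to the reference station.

A, D, C, B

Computing each straight-line distance from x=-402.0, y=-282.5:
A x=-1448.2, y=1545.0: 2105.8 m
D x=-3413.7, y=-1057.8: 3109.9 m
C x=2508.3, y=-2720.6: 3796.6 m
B x=2137.5, y=2955.6: 4115.1 m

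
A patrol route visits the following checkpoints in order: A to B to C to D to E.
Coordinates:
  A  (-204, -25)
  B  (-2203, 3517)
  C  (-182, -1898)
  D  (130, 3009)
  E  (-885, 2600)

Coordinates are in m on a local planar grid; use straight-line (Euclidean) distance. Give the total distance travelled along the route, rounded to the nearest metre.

Leg distances:
A→B: 4067.2 m  (cumulative 4067.2 m)
B→C: 5779.8 m  (cumulative 9847.0 m)
C→D: 4916.9 m  (cumulative 14763.9 m)
D→E: 1094.3 m  (cumulative 15858.2 m)
Total route length ≈ 15858 m.

15858 m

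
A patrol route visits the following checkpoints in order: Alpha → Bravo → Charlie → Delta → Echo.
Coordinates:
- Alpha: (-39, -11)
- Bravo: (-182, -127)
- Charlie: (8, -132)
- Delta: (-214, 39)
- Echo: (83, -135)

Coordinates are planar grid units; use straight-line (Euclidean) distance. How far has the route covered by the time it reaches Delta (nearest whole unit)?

Leg distances:
Alpha→Bravo: 184.1  (cumulative 184.1)
Bravo→Charlie: 190.1  (cumulative 374.2)
Charlie→Delta: 280.2  (cumulative 654.4)
Cumulative distance at Delta ≈ 654.

654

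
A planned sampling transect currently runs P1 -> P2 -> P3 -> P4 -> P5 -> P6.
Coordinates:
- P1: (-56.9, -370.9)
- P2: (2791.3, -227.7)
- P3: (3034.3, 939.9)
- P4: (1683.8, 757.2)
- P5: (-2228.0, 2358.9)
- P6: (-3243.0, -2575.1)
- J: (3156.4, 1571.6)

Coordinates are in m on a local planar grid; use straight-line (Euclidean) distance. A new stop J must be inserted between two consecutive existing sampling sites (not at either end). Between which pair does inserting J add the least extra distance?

Added distance for inserting J between each consecutive pair:
P1–P2: 2739.0 m
P2–P3: 1286.7 m
P3–P4: 963.4 m
P4–P5: 2897.4 m
P5–P6: 8029.8 m
Smallest added distance is 963.4 m, inserting between P3 and P4.

between P3 and P4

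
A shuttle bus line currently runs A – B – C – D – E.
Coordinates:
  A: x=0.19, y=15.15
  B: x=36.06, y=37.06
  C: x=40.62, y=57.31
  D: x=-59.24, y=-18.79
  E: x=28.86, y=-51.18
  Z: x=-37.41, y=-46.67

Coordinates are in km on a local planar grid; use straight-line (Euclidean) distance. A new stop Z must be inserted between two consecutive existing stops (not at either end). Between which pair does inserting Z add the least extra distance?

between D and E

Added distance for inserting Z between each consecutive pair:
A–B: 141.7 km
B–C: 220.6 km
C–D: 39.9 km
D–E: 8.0 km
Smallest added distance is 8.0 km, inserting between D and E.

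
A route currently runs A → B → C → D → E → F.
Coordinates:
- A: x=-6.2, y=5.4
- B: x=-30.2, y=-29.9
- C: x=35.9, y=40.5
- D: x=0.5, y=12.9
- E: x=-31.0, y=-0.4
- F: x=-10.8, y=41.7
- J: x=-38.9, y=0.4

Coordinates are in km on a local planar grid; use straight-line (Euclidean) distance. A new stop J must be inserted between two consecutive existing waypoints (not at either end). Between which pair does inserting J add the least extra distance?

Added distance for inserting J between each consecutive pair:
A–B: 21.9 km
B–C: 19.8 km
C–D: 81.3 km
D–E: 15.1 km
E–F: 11.2 km
Smallest added distance is 11.2 km, inserting between E and F.

between E and F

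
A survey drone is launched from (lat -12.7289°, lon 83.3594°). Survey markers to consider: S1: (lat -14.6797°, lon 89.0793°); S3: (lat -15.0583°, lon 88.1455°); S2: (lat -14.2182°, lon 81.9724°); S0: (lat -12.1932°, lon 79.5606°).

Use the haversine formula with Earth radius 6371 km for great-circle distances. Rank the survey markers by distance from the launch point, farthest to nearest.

S1, S3, S0, S2

Distance from the launch point at (lat -12.7289°, lon 83.3594°) to each:
S1 (lat -14.6797°, lon 89.0793°): 654.8 km
S3 (lat -15.0583°, lon 88.1455°): 577.9 km
S0 (lat -12.1932°, lon 79.5606°): 416.7 km
S2 (lat -14.2182°, lon 81.9724°): 223.4 km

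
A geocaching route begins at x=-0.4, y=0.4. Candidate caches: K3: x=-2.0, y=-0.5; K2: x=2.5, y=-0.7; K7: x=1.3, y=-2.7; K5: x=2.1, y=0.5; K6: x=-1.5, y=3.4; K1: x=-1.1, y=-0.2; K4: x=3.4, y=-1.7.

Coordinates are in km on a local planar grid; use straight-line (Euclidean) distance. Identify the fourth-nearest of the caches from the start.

Distance to each, sorted:
K1: 0.9 km
K3: 1.8 km
K5: 2.5 km
K2: 3.1 km
K6: 3.2 km
K7: 3.5 km
K4: 4.3 km
The fourth-nearest is K2 at 3.1 km.

K2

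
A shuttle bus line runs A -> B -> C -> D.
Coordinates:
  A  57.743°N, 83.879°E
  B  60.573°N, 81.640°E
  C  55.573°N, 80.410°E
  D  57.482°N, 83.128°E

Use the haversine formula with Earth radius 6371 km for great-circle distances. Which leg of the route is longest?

Leg distances:
A→B: 339.5 km
B→C: 560.6 km
C→D: 269.9 km
The longest leg is B–C at 560.6 km.

B–C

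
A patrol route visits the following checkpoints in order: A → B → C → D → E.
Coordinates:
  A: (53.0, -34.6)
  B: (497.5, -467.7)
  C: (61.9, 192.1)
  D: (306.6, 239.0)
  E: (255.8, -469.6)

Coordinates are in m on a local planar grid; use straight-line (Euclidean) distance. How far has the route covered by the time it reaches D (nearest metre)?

1660 m

Leg distances:
A→B: 620.6 m  (cumulative 620.6 m)
B→C: 790.6 m  (cumulative 1411.2 m)
C→D: 249.2 m  (cumulative 1660.4 m)
Cumulative distance at D ≈ 1660 m.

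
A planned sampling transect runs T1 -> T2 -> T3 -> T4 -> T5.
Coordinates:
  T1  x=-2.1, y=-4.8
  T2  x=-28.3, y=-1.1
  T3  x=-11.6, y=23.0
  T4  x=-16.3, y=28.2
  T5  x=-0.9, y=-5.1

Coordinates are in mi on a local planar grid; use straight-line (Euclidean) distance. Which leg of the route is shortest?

Leg distances:
T1→T2: 26.5 mi
T2→T3: 29.3 mi
T3→T4: 7.0 mi
T4→T5: 36.7 mi
The shortest leg is T3–T4 at 7.0 mi.

T3–T4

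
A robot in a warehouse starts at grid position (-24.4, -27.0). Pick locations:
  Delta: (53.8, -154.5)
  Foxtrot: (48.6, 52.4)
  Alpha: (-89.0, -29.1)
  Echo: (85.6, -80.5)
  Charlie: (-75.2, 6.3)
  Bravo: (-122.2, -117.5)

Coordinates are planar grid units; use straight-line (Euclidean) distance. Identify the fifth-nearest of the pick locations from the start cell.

Distance to each, sorted:
Charlie: 60.7
Alpha: 64.6
Foxtrot: 107.9
Echo: 122.3
Bravo: 133.2
Delta: 149.6
The fifth-nearest is Bravo at 133.2.

Bravo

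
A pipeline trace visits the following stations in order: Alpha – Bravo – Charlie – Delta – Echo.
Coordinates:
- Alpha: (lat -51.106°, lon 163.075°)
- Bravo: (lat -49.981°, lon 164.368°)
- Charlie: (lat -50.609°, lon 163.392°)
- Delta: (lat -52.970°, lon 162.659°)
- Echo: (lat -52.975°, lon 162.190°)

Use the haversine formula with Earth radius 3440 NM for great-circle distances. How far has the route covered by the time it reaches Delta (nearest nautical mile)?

Leg distances:
Alpha→Bravo: 83.6 NM  (cumulative 83.6 NM)
Bravo→Charlie: 53.1 NM  (cumulative 136.8 NM)
Charlie→Delta: 144.3 NM  (cumulative 281.1 NM)
Cumulative distance at Delta ≈ 281 NM.

281 NM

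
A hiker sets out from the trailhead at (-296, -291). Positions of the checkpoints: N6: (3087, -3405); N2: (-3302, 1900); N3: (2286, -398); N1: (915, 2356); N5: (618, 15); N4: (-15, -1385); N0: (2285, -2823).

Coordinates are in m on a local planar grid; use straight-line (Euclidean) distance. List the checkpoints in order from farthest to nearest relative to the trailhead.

N6, N2, N0, N1, N3, N4, N5

Computing each straight-line distance from (-296, -291):
N6 (3087, -3405): 4598.0 m
N2 (-3302, 1900): 3719.7 m
N0 (2285, -2823): 3615.6 m
N1 (915, 2356): 2910.9 m
N3 (2286, -398): 2584.2 m
N4 (-15, -1385): 1129.5 m
N5 (618, 15): 963.9 m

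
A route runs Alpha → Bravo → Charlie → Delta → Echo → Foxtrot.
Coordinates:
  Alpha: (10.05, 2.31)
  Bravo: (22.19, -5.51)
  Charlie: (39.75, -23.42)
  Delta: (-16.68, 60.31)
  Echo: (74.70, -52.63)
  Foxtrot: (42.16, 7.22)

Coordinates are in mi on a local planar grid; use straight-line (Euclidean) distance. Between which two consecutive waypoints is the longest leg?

Leg distances:
Alpha→Bravo: 14.4 mi
Bravo→Charlie: 25.1 mi
Charlie→Delta: 101.0 mi
Delta→Echo: 145.3 mi
Echo→Foxtrot: 68.1 mi
The longest leg is Delta–Echo at 145.3 mi.

Delta–Echo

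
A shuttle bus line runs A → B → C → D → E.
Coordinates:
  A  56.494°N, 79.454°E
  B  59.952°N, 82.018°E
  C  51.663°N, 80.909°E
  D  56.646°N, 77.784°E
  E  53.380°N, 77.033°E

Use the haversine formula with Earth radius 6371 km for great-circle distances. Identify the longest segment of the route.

B–C

Leg distances:
A→B: 412.7 km
B→C: 924.3 km
C→D: 590.1 km
D→E: 366.3 km
The longest leg is B–C at 924.3 km.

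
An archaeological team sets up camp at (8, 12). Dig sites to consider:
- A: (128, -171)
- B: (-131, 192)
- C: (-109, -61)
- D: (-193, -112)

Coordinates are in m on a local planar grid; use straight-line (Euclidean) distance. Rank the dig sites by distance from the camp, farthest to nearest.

Distances from the camp:
D (-193, -112): 236.2 m
B (-131, 192): 227.4 m
A (128, -171): 218.8 m
C (-109, -61): 137.9 m

D, B, A, C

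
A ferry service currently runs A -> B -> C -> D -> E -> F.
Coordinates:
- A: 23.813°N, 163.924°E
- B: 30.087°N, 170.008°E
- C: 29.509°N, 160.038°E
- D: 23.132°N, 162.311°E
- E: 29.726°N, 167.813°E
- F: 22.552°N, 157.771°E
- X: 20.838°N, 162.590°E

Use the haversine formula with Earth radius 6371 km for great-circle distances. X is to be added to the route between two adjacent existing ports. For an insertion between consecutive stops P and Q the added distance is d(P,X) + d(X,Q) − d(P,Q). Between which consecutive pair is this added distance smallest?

between E and F

Added distance for inserting X between each consecutive pair:
A–B: 705.3 km
B–C: 1302.7 km
C–D: 510.0 km
D–E: 460.5 km
E–F: 371.8 km
Smallest added distance is 371.8 km, inserting between E and F.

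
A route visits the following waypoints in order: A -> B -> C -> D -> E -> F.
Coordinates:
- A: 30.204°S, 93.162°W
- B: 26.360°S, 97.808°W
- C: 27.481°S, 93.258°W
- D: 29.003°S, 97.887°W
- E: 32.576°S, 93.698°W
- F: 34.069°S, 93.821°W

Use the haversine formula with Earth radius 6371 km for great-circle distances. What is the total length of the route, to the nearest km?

Leg distances:
A→B: 624.1 km  (cumulative 624.1 km)
B→C: 468.0 km  (cumulative 1092.1 km)
C→D: 484.0 km  (cumulative 1576.0 km)
D→E: 563.8 km  (cumulative 2139.8 km)
E→F: 166.4 km  (cumulative 2306.2 km)
Total route length ≈ 2306 km.

2306 km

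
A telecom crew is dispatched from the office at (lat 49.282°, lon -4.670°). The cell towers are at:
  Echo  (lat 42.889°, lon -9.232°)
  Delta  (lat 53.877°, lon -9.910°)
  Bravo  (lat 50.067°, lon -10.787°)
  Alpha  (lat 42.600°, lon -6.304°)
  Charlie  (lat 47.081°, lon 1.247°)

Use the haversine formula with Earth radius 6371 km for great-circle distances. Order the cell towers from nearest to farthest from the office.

Bravo, Charlie, Delta, Alpha, Echo

Computing each great-circle distance from (lat 49.282°, lon -4.670°):
Bravo (lat 50.067°, lon -10.787°): 448.6 km
Charlie (lat 47.081°, lon 1.247°): 502.1 km
Delta (lat 53.877°, lon -9.910°): 625.9 km
Alpha (lat 42.600°, lon -6.304°): 753.6 km
Echo (lat 42.889°, lon -9.232°): 792.8 km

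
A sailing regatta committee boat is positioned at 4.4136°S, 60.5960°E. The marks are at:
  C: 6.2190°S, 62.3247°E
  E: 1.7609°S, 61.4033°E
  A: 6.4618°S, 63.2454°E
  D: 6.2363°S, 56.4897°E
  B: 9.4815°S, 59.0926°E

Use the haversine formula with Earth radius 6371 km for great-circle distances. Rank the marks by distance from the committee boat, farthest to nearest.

Computing each great-circle distance from 4.4136°S, 60.5960°E:
B 9.4815°S, 59.0926°E: 587.4 km
D 6.2363°S, 56.4897°E: 497.7 km
A 6.4618°S, 63.2454°E: 371.3 km
E 1.7609°S, 61.4033°E: 308.3 km
C 6.2190°S, 62.3247°E: 277.4 km

B, D, A, E, C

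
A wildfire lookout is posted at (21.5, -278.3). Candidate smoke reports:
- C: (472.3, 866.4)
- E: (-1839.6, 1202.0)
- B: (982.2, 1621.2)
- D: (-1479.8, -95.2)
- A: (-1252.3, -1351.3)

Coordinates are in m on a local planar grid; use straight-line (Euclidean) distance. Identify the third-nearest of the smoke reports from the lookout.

Distance to each, sorted:
C: 1230.3 m
D: 1512.4 m
A: 1665.5 m
B: 2128.6 m
E: 2378.0 m
The third-nearest is A at 1665.5 m.

A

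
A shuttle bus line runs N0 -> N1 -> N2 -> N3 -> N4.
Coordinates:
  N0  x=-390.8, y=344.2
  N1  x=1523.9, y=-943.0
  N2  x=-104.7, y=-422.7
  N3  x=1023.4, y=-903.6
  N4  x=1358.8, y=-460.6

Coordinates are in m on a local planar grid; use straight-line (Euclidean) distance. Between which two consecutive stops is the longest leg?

N0–N1

Leg distances:
N0→N1: 2307.2 m
N1→N2: 1709.7 m
N2→N3: 1226.3 m
N3→N4: 555.6 m
The longest leg is N0–N1 at 2307.2 m.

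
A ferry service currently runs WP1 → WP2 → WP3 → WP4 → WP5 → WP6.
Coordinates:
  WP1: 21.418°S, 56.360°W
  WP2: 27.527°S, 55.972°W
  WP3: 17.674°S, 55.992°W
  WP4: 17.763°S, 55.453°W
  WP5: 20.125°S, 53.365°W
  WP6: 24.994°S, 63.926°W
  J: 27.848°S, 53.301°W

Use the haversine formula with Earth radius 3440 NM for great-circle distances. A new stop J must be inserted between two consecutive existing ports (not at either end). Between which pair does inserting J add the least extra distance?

between WP2 and WP3

Added distance for inserting J between each consecutive pair:
WP1–WP2: 196.5 NM
WP2–WP3: 180.4 NM
WP3–WP4: 1214.4 NM
WP4–WP5: 895.9 NM
WP5–WP6: 405.7 NM
Smallest added distance is 180.4 NM, inserting between WP2 and WP3.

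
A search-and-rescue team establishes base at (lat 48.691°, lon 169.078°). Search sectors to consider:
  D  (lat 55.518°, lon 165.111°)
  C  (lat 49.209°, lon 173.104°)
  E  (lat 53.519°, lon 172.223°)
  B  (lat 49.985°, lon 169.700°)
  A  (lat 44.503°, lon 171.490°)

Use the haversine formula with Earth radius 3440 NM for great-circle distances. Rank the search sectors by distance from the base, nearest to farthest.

Computing each great-circle distance from (lat 48.691°, lon 169.078°):
B (lat 49.985°, lon 169.700°): 81.4 NM
C (lat 49.209°, lon 173.104°): 161.7 NM
A (lat 44.503°, lon 171.490°): 270.4 NM
E (lat 53.519°, lon 172.223°): 313.1 NM
D (lat 55.518°, lon 165.111°): 435.0 NM

B, C, A, E, D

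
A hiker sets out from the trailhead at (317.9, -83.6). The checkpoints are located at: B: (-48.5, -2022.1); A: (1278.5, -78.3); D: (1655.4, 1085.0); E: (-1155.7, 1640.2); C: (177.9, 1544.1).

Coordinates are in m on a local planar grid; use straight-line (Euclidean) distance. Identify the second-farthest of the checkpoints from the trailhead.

B

Distances from the trailhead ((317.9, -83.6)):
E: 2267.8 m
B: 1972.8 m
D: 1776.1 m
C: 1633.7 m
A: 960.6 m
The second-farthest is B at 1972.8 m.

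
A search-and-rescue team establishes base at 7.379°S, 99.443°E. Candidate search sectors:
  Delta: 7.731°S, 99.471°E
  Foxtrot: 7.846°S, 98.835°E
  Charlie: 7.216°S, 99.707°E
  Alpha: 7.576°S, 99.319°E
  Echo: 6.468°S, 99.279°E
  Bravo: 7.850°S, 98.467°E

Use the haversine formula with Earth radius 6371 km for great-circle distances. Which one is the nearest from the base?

Alpha

Distance to each, sorted:
Alpha: 25.8 km
Charlie: 34.3 km
Delta: 39.3 km
Foxtrot: 84.8 km
Echo: 102.9 km
Bravo: 119.6 km
The nearest is Alpha at 25.8 km.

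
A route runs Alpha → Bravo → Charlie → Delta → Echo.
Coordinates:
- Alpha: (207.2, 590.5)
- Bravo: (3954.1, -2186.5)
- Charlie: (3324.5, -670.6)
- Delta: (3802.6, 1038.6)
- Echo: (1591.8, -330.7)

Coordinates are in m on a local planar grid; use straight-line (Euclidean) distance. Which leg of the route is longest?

Leg distances:
Alpha→Bravo: 4663.8 m
Bravo→Charlie: 1641.4 m
Charlie→Delta: 1774.8 m
Delta→Echo: 2600.5 m
The longest leg is Alpha–Bravo at 4663.8 m.

Alpha–Bravo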